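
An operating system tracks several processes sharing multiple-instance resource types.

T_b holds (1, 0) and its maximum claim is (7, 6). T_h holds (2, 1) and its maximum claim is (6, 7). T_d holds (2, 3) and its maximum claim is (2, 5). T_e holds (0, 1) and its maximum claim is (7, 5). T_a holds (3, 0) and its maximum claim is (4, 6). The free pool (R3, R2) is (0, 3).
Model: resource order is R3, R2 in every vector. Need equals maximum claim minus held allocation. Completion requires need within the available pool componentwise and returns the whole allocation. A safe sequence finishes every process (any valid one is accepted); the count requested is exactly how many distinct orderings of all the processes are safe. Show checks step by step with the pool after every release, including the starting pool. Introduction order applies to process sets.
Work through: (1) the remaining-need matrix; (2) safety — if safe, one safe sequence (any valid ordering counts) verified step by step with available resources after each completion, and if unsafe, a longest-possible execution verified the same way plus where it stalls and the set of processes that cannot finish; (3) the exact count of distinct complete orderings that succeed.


(1) Need matrix, components ordered R3, R2:
  T_b: (6, 6)
  T_h: (4, 6)
  T_d: (0, 2)
  T_e: (7, 4)
  T_a: (1, 6)
(2) SAFE. One safe sequence: T_d, T_a, T_h, T_e, T_b.
Key observation: reading the order forward, T_a is the first process whose need (1, 6) meets the free pool (2, 6) exactly on a resource it requests.
Verifying each step:
  pool = (0, 3)
  T_d needs (0, 2) <= (0, 3) -> finishes; pool += (2, 3) = (2, 6)
  T_a needs (1, 6) <= (2, 6) -> finishes; pool += (3, 0) = (5, 6)
  T_h needs (4, 6) <= (5, 6) -> finishes; pool += (2, 1) = (7, 7)
  T_e needs (7, 4) <= (7, 7) -> finishes; pool += (0, 1) = (7, 8)
  T_b needs (6, 6) <= (7, 8) -> finishes; pool += (1, 0) = (8, 8)
(3) The exact count: 2 of the possible complete orderings are safe sequences.


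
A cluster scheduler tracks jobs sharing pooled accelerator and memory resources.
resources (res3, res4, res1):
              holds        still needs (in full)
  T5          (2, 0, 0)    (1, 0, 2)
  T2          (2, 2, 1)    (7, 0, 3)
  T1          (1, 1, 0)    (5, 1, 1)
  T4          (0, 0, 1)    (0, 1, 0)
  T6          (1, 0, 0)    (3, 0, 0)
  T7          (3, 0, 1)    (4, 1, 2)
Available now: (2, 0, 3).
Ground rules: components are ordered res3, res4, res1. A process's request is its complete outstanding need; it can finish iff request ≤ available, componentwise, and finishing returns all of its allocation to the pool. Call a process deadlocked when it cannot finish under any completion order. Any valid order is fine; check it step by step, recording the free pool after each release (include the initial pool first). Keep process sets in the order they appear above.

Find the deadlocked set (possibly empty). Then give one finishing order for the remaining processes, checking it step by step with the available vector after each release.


Deadlocked: T2, T1, T4 and T7.
Key observation: after T5, T6 the pool peaks at (5, 0, 3), and each blocked process is short somewhere: T2 on res3; T1 on res4; T4 on res4; T7 on res4.
One completion order for the rest: T5, T6. Walking it through:
  pool = (2, 0, 3)
  T5: need (1, 0, 2) fits (2, 0, 3); releases (2, 0, 0), pool now (4, 0, 3)
  T6: need (3, 0, 0) fits (4, 0, 3); releases (1, 0, 0), pool now (5, 0, 3)
The stuck group stays short no matter what:
  T2 still needs (7, 0, 3) but only (5, 0, 3) is free — short on res3
  T1 still needs (5, 1, 1) but only (5, 0, 3) is free — short on res4
  T4 still needs (0, 1, 0) but only (5, 0, 3) is free — short on res4
  T7 still needs (4, 1, 2) but only (5, 0, 3) is free — short on res4


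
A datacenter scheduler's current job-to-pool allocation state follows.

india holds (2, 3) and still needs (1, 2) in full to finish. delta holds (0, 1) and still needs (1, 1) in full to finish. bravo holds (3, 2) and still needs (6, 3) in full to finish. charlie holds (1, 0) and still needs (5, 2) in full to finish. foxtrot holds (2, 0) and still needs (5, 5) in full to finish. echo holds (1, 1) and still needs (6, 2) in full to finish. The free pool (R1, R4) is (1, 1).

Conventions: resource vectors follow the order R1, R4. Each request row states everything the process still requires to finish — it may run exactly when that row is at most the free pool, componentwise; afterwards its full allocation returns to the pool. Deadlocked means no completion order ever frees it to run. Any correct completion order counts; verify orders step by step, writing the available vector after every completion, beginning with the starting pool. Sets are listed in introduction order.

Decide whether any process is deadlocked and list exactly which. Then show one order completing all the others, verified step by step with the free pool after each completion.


Deadlocked: bravo, charlie, foxtrot and echo.
Key observation: delta, india can finish, but then (3, 5) is all there is, and the blocked group's R1 demands exceed it.
The rest can finish in the order delta, india. Walking it through:
  pool = (1, 1)
  delta needs (1, 1) <= (1, 1) -> finishes; pool += (0, 1) = (1, 2)
  india needs (1, 2) <= (1, 2) -> finishes; pool += (2, 3) = (3, 5)
The stuck group stays short no matter what:
  bravo cannot run: need (6, 3) vs free (3, 5) (insufficient R1)
  charlie cannot run: need (5, 2) vs free (3, 5) (insufficient R1)
  foxtrot cannot run: need (5, 5) vs free (3, 5) (insufficient R1)
  echo cannot run: need (6, 2) vs free (3, 5) (insufficient R1)


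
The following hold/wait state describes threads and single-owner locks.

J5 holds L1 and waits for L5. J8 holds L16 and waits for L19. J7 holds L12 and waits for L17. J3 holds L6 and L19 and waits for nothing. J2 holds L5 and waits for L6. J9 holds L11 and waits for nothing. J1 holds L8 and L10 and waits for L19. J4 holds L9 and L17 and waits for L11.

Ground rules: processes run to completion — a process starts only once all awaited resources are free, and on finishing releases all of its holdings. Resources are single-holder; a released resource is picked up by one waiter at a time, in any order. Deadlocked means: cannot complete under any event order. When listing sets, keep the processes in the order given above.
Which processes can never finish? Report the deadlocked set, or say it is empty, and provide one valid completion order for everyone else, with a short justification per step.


Nothing here is deadlocked.
Key observation: all waits point, directly or indirectly, at processes that can finish, so nothing is permanently blocked.
A valid finishing order for the others: J3, J9, J8, J2, J1, J4, J7, J5.
Verifying each step:
  J3 waits on nothing -> runs at once and releases L6 and L19
  J9 waits on nothing -> runs at once and releases L11
  J8: everything it awaited (L19) is free; runs, freeing L16
  J2: everything it awaited (L6) is free; runs, freeing L5
  J1: everything it awaited (L19) is free; runs, freeing L8 and L10
  J4: everything it awaited (L11) is free; runs, freeing L9 and L17
  J7: everything it awaited (L17) is free; runs, freeing L12
  J5: everything it awaited (L5) is free; runs, freeing L1


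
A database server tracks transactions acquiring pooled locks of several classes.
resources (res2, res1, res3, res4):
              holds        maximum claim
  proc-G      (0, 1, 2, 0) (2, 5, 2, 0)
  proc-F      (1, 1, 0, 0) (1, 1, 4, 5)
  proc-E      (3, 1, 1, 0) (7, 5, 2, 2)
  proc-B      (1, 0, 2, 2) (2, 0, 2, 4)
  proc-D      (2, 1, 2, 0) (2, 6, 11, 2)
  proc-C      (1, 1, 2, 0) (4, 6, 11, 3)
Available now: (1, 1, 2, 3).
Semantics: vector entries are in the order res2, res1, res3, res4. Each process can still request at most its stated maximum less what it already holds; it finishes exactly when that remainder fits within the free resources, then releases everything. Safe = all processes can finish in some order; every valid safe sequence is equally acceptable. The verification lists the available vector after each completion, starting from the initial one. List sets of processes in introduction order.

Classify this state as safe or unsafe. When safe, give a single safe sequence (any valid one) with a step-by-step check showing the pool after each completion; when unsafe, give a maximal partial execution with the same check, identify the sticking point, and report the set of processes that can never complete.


The state is UNSAFE.
Key observation: res1 is the bottleneck — with proc-B, proc-F done the pool holds (3, 2, 4, 5), short of every remaining need.
Going as far as possible: proc-B, proc-F; after that, nothing fits. Walking it through:
  pool = (1, 1, 2, 3)
  proc-B: need (1, 0, 0, 2) fits (1, 1, 2, 3); releases (1, 0, 2, 2), pool now (2, 1, 4, 5)
  proc-F: need (0, 0, 4, 5) fits (2, 1, 4, 5); releases (1, 1, 0, 0), pool now (3, 2, 4, 5)
  blocked: proc-G wants (2, 4, 0, 0), pool (3, 2, 4, 5) — not enough res1
  blocked: proc-E wants (4, 4, 1, 2), pool (3, 2, 4, 5) — not enough res2 and res1
  blocked: proc-D wants (0, 5, 9, 2), pool (3, 2, 4, 5) — not enough res1 and res3
  blocked: proc-C wants (3, 5, 9, 3), pool (3, 2, 4, 5) — not enough res1 and res3
Permanently blocked: proc-G, proc-E, proc-D and proc-C.


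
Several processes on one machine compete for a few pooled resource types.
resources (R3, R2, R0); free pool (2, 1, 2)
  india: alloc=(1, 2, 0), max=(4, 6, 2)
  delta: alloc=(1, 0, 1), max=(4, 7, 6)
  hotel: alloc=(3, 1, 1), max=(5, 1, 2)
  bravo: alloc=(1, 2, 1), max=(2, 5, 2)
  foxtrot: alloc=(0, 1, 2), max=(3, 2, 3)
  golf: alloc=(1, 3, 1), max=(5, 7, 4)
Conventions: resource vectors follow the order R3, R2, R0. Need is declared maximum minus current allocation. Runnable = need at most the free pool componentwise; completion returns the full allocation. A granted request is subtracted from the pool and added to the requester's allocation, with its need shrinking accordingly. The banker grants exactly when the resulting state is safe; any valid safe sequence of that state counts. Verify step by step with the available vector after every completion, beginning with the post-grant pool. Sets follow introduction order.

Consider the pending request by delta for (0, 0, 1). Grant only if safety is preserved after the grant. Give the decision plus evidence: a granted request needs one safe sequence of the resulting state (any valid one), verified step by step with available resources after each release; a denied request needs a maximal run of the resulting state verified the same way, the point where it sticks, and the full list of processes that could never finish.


GRANT — the state after the grant stays safe, e.g. via hotel, foxtrot, bravo, golf, delta, india.
Key observation: (2, 1, 1) free after granting still covers hotel first, and each release covers the next.
Check on the post-grant state, step by step:
  pool = (2, 1, 1)
  run hotel (needs (2, 0, 1), free (2, 1, 1)); after release of (3, 1, 1) the pool is (5, 2, 2)
  run foxtrot (needs (3, 1, 1), free (5, 2, 2)); after release of (0, 1, 2) the pool is (5, 3, 4)
  run bravo (needs (1, 3, 1), free (5, 3, 4)); after release of (1, 2, 1) the pool is (6, 5, 5)
  run golf (needs (4, 4, 3), free (6, 5, 5)); after release of (1, 3, 1) the pool is (7, 8, 6)
  run delta (needs (3, 7, 4), free (7, 8, 6)); after release of (1, 0, 2) the pool is (8, 8, 8)
  run india (needs (3, 4, 2), free (8, 8, 8)); after release of (1, 2, 0) the pool is (9, 10, 8)


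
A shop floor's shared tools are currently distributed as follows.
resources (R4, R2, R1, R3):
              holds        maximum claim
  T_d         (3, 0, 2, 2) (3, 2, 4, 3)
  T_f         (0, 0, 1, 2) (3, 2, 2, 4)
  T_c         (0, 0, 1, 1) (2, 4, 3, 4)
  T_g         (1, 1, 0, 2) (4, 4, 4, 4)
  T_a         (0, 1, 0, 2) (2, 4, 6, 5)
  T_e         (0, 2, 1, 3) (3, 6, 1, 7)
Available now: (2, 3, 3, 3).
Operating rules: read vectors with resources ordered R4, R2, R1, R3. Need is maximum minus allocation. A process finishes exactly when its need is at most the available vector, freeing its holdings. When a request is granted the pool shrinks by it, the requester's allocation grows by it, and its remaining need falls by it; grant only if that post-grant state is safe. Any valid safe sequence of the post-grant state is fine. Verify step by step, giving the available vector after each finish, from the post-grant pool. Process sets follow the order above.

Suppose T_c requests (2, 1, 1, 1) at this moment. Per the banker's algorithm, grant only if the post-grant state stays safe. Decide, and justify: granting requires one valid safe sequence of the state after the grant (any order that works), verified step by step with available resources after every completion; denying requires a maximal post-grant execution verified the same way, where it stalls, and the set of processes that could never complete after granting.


DENY. Granting would leave the state unsafe.
Key observation: T_d, T_f can finish, but then (3, 2, 5, 6) is all there is, and the blocked group's R2 demands exceed it.
After a pretend grant, a maximal execution: T_d, T_f — then nothing else fits. Verifying each step:
  pool = (0, 2, 2, 2)
  T_d: need (0, 2, 2, 1) fits (0, 2, 2, 2); releases (3, 0, 2, 2), pool now (3, 2, 4, 4)
  T_f: need (3, 2, 1, 2) fits (3, 2, 4, 4); releases (0, 0, 1, 2), pool now (3, 2, 5, 6)
  T_c still needs (0, 3, 1, 2) but only (3, 2, 5, 6) is free — short on R2
  T_g still needs (3, 3, 4, 2) but only (3, 2, 5, 6) is free — short on R2
  T_a still needs (2, 3, 6, 3) but only (3, 2, 5, 6) is free — short on R2 and R1
  T_e still needs (3, 4, 0, 4) but only (3, 2, 5, 6) is free — short on R2
Had the request been granted, T_c, T_g, T_a and T_e could never finish.


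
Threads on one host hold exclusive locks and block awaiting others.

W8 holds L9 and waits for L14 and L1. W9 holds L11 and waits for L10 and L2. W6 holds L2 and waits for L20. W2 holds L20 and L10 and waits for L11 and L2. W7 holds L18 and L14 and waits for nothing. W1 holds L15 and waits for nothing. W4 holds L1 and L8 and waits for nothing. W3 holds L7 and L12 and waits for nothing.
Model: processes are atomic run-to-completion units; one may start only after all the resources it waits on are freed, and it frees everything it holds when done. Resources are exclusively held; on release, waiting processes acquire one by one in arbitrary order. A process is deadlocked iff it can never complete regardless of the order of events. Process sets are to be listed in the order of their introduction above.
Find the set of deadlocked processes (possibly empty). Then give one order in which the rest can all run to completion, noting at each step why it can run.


The deadlocked set is W9, W6 and W2.
Key observation: nobody on the ring W9 -> W6 -> W2 -> W9 can start until another member finishes, which never happens; no other process is dragged down with it.
A valid finishing order for the others: W4, W1, W7, W3, W8.
Step-by-step check:
  W4: no waits; runs immediately, freeing L1 and L8
  W1: no waits; runs immediately, freeing L15
  W7: no waits; runs immediately, freeing L18 and L14
  W3: no waits; runs immediately, freeing L7 and L12
  W8 waits on L14 and L1 — all released -> runs and releases L9


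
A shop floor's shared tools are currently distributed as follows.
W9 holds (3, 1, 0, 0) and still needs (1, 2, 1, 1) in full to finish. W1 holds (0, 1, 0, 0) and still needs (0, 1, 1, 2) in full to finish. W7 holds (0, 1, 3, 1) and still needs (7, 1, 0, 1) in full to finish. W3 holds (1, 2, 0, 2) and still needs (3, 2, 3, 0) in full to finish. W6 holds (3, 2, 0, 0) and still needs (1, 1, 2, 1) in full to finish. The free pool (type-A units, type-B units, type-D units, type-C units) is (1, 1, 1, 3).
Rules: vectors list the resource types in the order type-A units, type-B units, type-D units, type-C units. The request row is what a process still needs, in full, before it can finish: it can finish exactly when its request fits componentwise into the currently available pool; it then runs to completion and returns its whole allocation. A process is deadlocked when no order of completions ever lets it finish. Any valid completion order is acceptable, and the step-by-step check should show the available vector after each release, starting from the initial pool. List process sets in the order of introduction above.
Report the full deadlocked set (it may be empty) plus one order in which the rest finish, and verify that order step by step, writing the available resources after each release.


The deadlocked set is W7, W3 and W6.
Key observation: after W1, W9 the pool peaks at (4, 3, 1, 3), and each blocked process is short somewhere: W7 on type-A units; W3 on type-D units; W6 on type-D units.
The rest can finish in the order W1, W9. Verifying each step:
  pool = (1, 1, 1, 3)
  W1 needs (0, 1, 1, 2) <= (1, 1, 1, 3) -> finishes; pool += (0, 1, 0, 0) = (1, 2, 1, 3)
  W9 needs (1, 2, 1, 1) <= (1, 2, 1, 3) -> finishes; pool += (3, 1, 0, 0) = (4, 3, 1, 3)
The stuck group stays short no matter what:
  blocked: W7 wants (7, 1, 0, 1), pool (4, 3, 1, 3) — not enough type-A units
  blocked: W3 wants (3, 2, 3, 0), pool (4, 3, 1, 3) — not enough type-D units
  blocked: W6 wants (1, 1, 2, 1), pool (4, 3, 1, 3) — not enough type-D units


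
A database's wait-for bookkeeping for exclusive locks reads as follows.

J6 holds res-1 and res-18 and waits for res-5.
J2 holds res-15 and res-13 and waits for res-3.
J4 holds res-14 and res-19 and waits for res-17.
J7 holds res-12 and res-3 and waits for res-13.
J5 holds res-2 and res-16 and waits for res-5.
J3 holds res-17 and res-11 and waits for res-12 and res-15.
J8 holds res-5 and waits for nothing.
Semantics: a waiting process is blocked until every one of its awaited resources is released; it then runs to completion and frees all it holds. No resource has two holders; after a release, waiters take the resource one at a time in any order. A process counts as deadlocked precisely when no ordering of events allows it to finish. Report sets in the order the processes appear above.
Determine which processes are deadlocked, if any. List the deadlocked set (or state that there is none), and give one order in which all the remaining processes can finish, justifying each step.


Deadlocked set: J2, J4, J7 and J3.
Key observation: the waits loop around J2 -> J7 -> J2 with no way out; J4 and J3 wait into the deadlock from upstream.
A valid finishing order for the others: J8, J5, J6.
Walking it through:
  run J8 (it waits on nothing); releases res-5
  J5: everything it awaited (res-5) is free; runs, freeing res-2 and res-16
  J6: everything it awaited (res-5) is free; runs, freeing res-1 and res-18


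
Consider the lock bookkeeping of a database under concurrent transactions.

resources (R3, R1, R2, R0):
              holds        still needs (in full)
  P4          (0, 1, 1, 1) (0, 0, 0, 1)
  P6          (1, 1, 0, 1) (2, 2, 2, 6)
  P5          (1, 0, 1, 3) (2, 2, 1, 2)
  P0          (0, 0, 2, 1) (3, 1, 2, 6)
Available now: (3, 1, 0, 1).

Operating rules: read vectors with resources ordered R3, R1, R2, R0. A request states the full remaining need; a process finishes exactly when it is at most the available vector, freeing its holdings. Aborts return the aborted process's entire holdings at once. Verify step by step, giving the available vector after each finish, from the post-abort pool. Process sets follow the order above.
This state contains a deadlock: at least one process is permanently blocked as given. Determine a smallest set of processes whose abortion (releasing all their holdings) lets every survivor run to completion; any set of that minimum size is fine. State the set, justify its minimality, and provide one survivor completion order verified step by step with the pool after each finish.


The answer: abort P6.
Key observation: no ordering could ever have run P0 before the abort of P6; with (1, 1, 0, 1) back in the pool it fits at step 3.
No smaller set exists: with zero aborts the deadlock remains.
The survivors complete as P4, P5, P0. Check, step by step (starting from the post-abort pool):
  pool = (4, 2, 0, 2)
  run P4 (needs (0, 0, 0, 1), free (4, 2, 0, 2)); after release of (0, 1, 1, 1) the pool is (4, 3, 1, 3)
  run P5 (needs (2, 2, 1, 2), free (4, 3, 1, 3)); after release of (1, 0, 1, 3) the pool is (5, 3, 2, 6)
  run P0 (needs (3, 1, 2, 6), free (5, 3, 2, 6)); after release of (0, 0, 2, 1) the pool is (5, 3, 4, 7)


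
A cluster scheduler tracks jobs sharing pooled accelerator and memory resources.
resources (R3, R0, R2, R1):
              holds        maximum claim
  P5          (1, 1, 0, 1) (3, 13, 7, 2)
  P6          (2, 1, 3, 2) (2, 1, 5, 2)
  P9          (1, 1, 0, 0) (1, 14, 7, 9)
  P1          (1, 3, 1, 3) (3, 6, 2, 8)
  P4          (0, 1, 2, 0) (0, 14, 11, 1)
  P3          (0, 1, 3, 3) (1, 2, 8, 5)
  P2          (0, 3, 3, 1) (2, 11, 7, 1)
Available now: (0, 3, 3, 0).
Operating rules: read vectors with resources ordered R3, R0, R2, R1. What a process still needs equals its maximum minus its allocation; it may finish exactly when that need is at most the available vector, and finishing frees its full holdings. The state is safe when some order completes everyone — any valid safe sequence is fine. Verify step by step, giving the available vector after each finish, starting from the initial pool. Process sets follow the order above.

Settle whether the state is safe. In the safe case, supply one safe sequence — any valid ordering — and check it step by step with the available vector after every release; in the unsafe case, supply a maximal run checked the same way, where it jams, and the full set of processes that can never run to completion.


UNSAFE — no complete ordering exists.
Key observation: after P6, P3, P1, P2 complete, (3, 11, 13, 9) is the best the pool ever gets, yet each leftover process wants more R0.
A maximal execution: P6, P3, P1, P2 — then nothing else fits. Check, step by step:
  pool = (0, 3, 3, 0)
  P6 needs (0, 0, 2, 0) <= (0, 3, 3, 0) -> finishes; pool += (2, 1, 3, 2) = (2, 4, 6, 2)
  P3 needs (1, 1, 5, 2) <= (2, 4, 6, 2) -> finishes; pool += (0, 1, 3, 3) = (2, 5, 9, 5)
  P1 needs (2, 3, 1, 5) <= (2, 5, 9, 5) -> finishes; pool += (1, 3, 1, 3) = (3, 8, 10, 8)
  P2 needs (2, 8, 4, 0) <= (3, 8, 10, 8) -> finishes; pool += (0, 3, 3, 1) = (3, 11, 13, 9)
  blocked: P5 wants (2, 12, 7, 1), pool (3, 11, 13, 9) — not enough R0
  blocked: P9 wants (0, 13, 7, 9), pool (3, 11, 13, 9) — not enough R0
  blocked: P4 wants (0, 13, 9, 1), pool (3, 11, 13, 9) — not enough R0
Processes that can never finish: P5, P9 and P4.


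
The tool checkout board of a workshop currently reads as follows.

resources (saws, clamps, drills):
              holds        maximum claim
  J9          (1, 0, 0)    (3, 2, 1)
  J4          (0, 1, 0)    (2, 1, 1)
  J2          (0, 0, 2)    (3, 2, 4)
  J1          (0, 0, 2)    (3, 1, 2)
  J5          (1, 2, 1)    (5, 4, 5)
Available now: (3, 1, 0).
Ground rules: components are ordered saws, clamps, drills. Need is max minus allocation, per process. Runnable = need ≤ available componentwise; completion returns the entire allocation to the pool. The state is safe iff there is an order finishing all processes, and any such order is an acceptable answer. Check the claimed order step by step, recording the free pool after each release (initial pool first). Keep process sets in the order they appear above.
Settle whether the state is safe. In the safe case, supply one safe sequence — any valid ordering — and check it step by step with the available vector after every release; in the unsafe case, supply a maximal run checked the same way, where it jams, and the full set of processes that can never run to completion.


The state is SAFE; one workable sequence: J1, J4, J2, J9, J5.
Key observation: J1 marks the first exact bind of the order: its need (3, 1, 0) fits the free (3, 1, 0) with zero slack on a requested resource.
Check, step by step:
  pool = (3, 1, 0)
  J1: need (3, 1, 0) fits (3, 1, 0); releases (0, 0, 2), pool now (3, 1, 2)
  J4: need (2, 0, 1) fits (3, 1, 2); releases (0, 1, 0), pool now (3, 2, 2)
  J2: need (3, 2, 2) fits (3, 2, 2); releases (0, 0, 2), pool now (3, 2, 4)
  J9: need (2, 2, 1) fits (3, 2, 4); releases (1, 0, 0), pool now (4, 2, 4)
  J5: need (4, 2, 4) fits (4, 2, 4); releases (1, 2, 1), pool now (5, 4, 5)


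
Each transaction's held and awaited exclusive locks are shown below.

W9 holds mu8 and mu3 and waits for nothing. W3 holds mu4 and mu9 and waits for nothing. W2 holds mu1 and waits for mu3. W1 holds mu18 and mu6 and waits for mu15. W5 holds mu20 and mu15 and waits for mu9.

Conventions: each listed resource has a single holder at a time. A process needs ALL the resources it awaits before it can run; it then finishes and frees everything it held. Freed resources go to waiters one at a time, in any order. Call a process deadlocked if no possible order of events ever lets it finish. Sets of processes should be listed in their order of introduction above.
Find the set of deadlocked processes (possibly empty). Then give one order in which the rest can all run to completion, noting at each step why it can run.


The deadlocked set is empty.
Key observation: no waiting chain loops back on itself — every chain ends at a process that waits on nothing, so everyone eventually runs.
A valid finishing order for the others: W3, W5, W9, W2, W1.
Check, step by step:
  W3: no waits; runs immediately, freeing mu4 and mu9
  W5: everything it awaited (mu9) is free; runs, freeing mu20 and mu15
  W9: no waits; runs immediately, freeing mu8 and mu3
  W2: everything it awaited (mu3) is free; runs, freeing mu1
  W1: everything it awaited (mu15) is free; runs, freeing mu18 and mu6


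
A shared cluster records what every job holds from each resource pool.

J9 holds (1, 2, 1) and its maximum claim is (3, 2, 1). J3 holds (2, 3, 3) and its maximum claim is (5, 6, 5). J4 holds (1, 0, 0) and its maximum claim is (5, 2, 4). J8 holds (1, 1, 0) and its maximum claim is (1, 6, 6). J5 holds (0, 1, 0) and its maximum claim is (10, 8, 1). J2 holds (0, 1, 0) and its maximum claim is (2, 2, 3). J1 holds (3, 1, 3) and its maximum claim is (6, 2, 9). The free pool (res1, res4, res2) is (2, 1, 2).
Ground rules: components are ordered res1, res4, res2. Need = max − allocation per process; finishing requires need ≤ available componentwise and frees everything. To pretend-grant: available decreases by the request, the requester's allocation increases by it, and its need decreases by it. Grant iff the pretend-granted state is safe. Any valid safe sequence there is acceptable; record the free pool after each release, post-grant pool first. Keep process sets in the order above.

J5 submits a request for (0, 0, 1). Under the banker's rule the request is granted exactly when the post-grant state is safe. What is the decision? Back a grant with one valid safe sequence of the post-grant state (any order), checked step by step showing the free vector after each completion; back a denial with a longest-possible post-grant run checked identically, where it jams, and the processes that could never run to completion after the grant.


DENY: after the grant no complete ordering would exist.
Key observation: after J9, J3, J4, J2 the pool peaks at (6, 7, 5), and each blocked process is short somewhere: J8 on res2; J5 on res1; J1 on res2.
After a pretend grant, a maximal execution: J9, J3, J4, J2 — then nothing else fits. Verifying each step:
  pool = (2, 1, 1)
  J9: need (2, 0, 0) fits (2, 1, 1); releases (1, 2, 1), pool now (3, 3, 2)
  J3: need (3, 3, 2) fits (3, 3, 2); releases (2, 3, 3), pool now (5, 6, 5)
  J4: need (4, 2, 4) fits (5, 6, 5); releases (1, 0, 0), pool now (6, 6, 5)
  J2: need (2, 1, 3) fits (6, 6, 5); releases (0, 1, 0), pool now (6, 7, 5)
  J8 cannot run: need (0, 5, 6) vs free (6, 7, 5) (insufficient res2)
  J5 cannot run: need (10, 7, 0) vs free (6, 7, 5) (insufficient res1)
  J1 cannot run: need (3, 1, 6) vs free (6, 7, 5) (insufficient res2)
Post-grant, the permanently blocked set is J8, J5 and J1.


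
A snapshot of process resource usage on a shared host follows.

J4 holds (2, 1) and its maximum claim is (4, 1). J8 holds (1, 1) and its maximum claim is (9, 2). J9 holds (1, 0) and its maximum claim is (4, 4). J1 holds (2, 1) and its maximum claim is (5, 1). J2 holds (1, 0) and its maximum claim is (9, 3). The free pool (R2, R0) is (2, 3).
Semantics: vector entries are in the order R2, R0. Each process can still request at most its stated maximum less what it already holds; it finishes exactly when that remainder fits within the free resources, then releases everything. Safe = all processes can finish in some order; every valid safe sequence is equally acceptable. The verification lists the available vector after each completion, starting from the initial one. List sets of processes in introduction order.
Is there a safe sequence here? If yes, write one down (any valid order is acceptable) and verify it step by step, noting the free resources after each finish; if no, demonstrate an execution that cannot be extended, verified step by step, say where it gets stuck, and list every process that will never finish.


The state is UNSAFE.
Key observation: J4, J9, J1 can finish, but then (7, 5) is all there is, and the blocked group's R2 demands exceed it.
A maximal execution: J4, J9, J1 — then nothing else fits. Check, step by step:
  pool = (2, 3)
  run J4 (needs (2, 0), free (2, 3)); after release of (2, 1) the pool is (4, 4)
  run J9 (needs (3, 4), free (4, 4)); after release of (1, 0) the pool is (5, 4)
  run J1 (needs (3, 0), free (5, 4)); after release of (2, 1) the pool is (7, 5)
  blocked: J8 wants (8, 1), pool (7, 5) — not enough R2
  blocked: J2 wants (8, 3), pool (7, 5) — not enough R2
Never able to finish: J8 and J2.


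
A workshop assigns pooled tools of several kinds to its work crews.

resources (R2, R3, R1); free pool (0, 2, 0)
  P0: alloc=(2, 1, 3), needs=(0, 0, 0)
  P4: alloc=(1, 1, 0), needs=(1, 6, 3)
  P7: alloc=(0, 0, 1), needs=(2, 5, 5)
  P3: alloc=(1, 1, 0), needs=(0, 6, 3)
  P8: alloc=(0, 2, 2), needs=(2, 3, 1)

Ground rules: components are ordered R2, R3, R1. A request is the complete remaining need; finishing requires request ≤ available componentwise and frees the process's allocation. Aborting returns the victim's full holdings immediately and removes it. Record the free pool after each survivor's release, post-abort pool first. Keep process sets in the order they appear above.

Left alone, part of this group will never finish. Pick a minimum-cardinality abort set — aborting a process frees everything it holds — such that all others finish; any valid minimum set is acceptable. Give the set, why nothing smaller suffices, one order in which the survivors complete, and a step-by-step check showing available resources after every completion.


The answer: abort P3.
Key observation: the deadlocked P4 becomes finishable only because P3 released (1, 1, 0); it completes at step 4 below.
No smaller set exists: with zero aborts the deadlock remains.
The survivors complete as P0, P8, P7, P4. Walking it through (starting from the post-abort pool):
  pool = (1, 3, 0)
  run P0 (needs (0, 0, 0), free (1, 3, 0)); after release of (2, 1, 3) the pool is (3, 4, 3)
  run P8 (needs (2, 3, 1), free (3, 4, 3)); after release of (0, 2, 2) the pool is (3, 6, 5)
  run P7 (needs (2, 5, 5), free (3, 6, 5)); after release of (0, 0, 1) the pool is (3, 6, 6)
  run P4 (needs (1, 6, 3), free (3, 6, 6)); after release of (1, 1, 0) the pool is (4, 7, 6)


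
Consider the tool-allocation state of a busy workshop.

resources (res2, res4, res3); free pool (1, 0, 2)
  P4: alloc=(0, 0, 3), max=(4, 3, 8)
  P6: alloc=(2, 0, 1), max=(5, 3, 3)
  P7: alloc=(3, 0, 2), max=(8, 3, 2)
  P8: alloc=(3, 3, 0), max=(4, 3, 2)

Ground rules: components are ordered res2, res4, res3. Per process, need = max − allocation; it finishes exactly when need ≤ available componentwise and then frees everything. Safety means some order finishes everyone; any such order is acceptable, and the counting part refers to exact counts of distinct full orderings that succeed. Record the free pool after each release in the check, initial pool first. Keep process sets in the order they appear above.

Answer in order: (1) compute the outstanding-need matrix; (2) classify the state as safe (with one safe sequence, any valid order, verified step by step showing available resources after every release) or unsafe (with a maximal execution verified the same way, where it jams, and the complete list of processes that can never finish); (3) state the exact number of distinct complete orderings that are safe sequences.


(1) Outstanding need per process (order res2, res4, res3):
  P4: (4, 3, 5)
  P6: (3, 3, 2)
  P7: (5, 3, 0)
  P8: (1, 0, 2)
(2) The state is SAFE; one workable sequence: P8, P6, P7, P4.
Key observation: at P8 the run first touches a limit — (1, 0, 2) against (1, 0, 2), exact on a resource it actually requests.
Verifying each step:
  pool = (1, 0, 2)
  run P8 (needs (1, 0, 2), free (1, 0, 2)); after release of (3, 3, 0) the pool is (4, 3, 2)
  run P6 (needs (3, 3, 2), free (4, 3, 2)); after release of (2, 0, 1) the pool is (6, 3, 3)
  run P7 (needs (5, 3, 0), free (6, 3, 3)); after release of (3, 0, 2) the pool is (9, 3, 5)
  run P4 (needs (4, 3, 5), free (9, 3, 5)); after release of (0, 0, 3) the pool is (9, 3, 8)
(3) The exact count: 1 of the possible complete orderings is a safe sequence.


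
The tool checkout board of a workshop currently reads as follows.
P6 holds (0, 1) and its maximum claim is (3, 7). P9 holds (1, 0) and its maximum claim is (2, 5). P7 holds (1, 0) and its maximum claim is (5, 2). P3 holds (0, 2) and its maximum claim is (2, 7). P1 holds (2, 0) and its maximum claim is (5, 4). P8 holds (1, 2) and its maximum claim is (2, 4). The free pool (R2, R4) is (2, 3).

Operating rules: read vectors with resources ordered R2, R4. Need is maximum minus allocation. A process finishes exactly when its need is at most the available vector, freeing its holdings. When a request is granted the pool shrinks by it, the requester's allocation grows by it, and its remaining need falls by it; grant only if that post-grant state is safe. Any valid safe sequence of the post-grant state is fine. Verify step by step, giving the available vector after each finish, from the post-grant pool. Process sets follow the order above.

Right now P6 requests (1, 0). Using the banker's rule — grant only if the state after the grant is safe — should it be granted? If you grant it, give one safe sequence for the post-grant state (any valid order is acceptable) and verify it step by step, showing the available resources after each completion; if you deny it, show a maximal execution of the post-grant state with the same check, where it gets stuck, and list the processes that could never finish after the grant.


GRANT: granting preserves safety; a valid post-grant sequence is P8, P3, P6, P1, P7, P9.
Key observation: even at the reduced pool (1, 3), P8 fits immediately, so safety survives the grant.
Check on the post-grant state, step by step:
  pool = (1, 3)
  P8: need (1, 2) fits (1, 3); releases (1, 2), pool now (2, 5)
  P3: need (2, 5) fits (2, 5); releases (0, 2), pool now (2, 7)
  P6: need (2, 6) fits (2, 7); releases (1, 1), pool now (3, 8)
  P1: need (3, 4) fits (3, 8); releases (2, 0), pool now (5, 8)
  P7: need (4, 2) fits (5, 8); releases (1, 0), pool now (6, 8)
  P9: need (1, 5) fits (6, 8); releases (1, 0), pool now (7, 8)


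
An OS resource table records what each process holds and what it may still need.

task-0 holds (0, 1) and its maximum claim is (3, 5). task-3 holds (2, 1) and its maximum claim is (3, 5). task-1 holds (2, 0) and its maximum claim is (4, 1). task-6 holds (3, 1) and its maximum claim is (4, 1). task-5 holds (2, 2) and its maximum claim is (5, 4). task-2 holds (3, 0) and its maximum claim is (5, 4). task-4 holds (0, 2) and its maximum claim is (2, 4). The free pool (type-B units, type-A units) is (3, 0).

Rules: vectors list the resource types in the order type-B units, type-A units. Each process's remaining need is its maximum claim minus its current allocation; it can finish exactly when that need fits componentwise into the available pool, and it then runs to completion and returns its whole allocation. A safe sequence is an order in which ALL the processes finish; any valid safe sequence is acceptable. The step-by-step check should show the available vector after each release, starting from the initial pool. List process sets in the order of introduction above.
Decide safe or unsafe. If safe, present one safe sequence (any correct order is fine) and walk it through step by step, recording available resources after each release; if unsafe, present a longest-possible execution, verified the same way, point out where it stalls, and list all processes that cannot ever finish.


UNSAFE — no complete ordering exists.
Key observation: once task-6, task-1 finish, the pool peaks at (8, 1) — and every remaining process still needs more type-A units than that.
The run task-6, task-1 cannot be extended any further. Walking it through:
  pool = (3, 0)
  task-6 needs (1, 0) <= (3, 0) -> finishes; pool += (3, 1) = (6, 1)
  task-1 needs (2, 1) <= (6, 1) -> finishes; pool += (2, 0) = (8, 1)
  task-0 cannot run: need (3, 4) vs free (8, 1) (insufficient type-A units)
  task-3 cannot run: need (1, 4) vs free (8, 1) (insufficient type-A units)
  task-5 cannot run: need (3, 2) vs free (8, 1) (insufficient type-A units)
  task-2 cannot run: need (2, 4) vs free (8, 1) (insufficient type-A units)
  task-4 cannot run: need (2, 2) vs free (8, 1) (insufficient type-A units)
Never able to finish: task-0, task-3, task-5, task-2 and task-4.


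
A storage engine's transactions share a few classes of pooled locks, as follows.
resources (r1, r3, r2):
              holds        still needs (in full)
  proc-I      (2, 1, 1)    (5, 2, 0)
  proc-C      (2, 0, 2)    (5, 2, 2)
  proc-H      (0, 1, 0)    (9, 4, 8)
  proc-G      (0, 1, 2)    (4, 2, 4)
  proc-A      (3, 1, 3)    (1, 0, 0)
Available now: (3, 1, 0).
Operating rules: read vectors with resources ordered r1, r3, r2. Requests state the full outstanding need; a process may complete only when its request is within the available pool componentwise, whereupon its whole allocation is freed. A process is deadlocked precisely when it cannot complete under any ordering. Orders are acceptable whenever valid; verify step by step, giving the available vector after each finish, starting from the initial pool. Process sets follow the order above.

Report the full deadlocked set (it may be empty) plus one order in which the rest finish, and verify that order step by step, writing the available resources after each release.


The deadlocked set is empty.
Key observation: the pool covers proc-A at once, and every later process fits after earlier releases.
A valid finishing order for the others: proc-A, proc-C, proc-G, proc-I, proc-H. Verifying each step:
  pool = (3, 1, 0)
  proc-A: need (1, 0, 0) fits (3, 1, 0); releases (3, 1, 3), pool now (6, 2, 3)
  proc-C: need (5, 2, 2) fits (6, 2, 3); releases (2, 0, 2), pool now (8, 2, 5)
  proc-G: need (4, 2, 4) fits (8, 2, 5); releases (0, 1, 2), pool now (8, 3, 7)
  proc-I: need (5, 2, 0) fits (8, 3, 7); releases (2, 1, 1), pool now (10, 4, 8)
  proc-H: need (9, 4, 8) fits (10, 4, 8); releases (0, 1, 0), pool now (10, 5, 8)


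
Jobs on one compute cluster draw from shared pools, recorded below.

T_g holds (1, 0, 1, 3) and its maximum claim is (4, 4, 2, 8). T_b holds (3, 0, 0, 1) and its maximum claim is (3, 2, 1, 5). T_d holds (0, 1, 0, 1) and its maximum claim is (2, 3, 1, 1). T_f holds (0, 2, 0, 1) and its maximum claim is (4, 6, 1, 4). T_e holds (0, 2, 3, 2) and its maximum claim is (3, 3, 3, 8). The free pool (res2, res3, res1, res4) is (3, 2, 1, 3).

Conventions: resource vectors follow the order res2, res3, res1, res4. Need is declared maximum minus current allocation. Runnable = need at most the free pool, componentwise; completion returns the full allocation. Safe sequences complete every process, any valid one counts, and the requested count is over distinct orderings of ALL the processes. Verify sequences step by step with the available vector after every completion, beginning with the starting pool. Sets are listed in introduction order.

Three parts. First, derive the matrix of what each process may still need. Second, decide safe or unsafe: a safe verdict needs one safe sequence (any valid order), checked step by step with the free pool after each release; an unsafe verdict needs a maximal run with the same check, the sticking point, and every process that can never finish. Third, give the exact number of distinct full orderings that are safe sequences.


(1) Outstanding need per process (order res2, res3, res1, res4):
  T_g: (3, 4, 1, 5)
  T_b: (0, 2, 1, 4)
  T_d: (2, 2, 1, 0)
  T_f: (4, 4, 1, 3)
  T_e: (3, 1, 0, 6)
(2) The state is UNSAFE.
Key observation: after T_d, T_b the pool peaks at (6, 3, 1, 5), and each blocked process is short somewhere: T_g on res3; T_f on res3; T_e on res4.
A maximal execution: T_d, T_b — then nothing else fits. Step-by-step check:
  pool = (3, 2, 1, 3)
  T_d: need (2, 2, 1, 0) fits (3, 2, 1, 3); releases (0, 1, 0, 1), pool now (3, 3, 1, 4)
  T_b: need (0, 2, 1, 4) fits (3, 3, 1, 4); releases (3, 0, 0, 1), pool now (6, 3, 1, 5)
  T_g still needs (3, 4, 1, 5) but only (6, 3, 1, 5) is free — short on res3
  T_f still needs (4, 4, 1, 3) but only (6, 3, 1, 5) is free — short on res3
  T_e still needs (3, 1, 0, 6) but only (6, 3, 1, 5) is free — short on res4
Permanently blocked: T_g, T_f and T_e.
(3) The exact count: 0 of the possible complete orderings are safe sequences.
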